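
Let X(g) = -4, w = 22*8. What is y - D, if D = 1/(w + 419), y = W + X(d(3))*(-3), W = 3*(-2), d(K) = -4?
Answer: 3569/595 ≈ 5.9983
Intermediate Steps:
w = 176
W = -6
y = 6 (y = -6 - 4*(-3) = -6 + 12 = 6)
D = 1/595 (D = 1/(176 + 419) = 1/595 ≈ 0.0016807)
y - D = 6 - 1*1/595 = 6 - 1/595 = 3569/595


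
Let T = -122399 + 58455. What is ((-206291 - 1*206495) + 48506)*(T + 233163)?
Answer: -61643097320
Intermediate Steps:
T = -63944
((-206291 - 1*206495) + 48506)*(T + 233163) = ((-206291 - 1*206495) + 48506)*(-63944 + 233163) = ((-206291 - 206495) + 48506)*169219 = (-412786 + 48506)*169219 = -364280*169219 = -61643097320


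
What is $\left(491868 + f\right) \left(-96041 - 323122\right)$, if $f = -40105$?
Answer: $-189362334369$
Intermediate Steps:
$\left(491868 + f\right) \left(-96041 - 323122\right) = \left(491868 - 40105\right) \left(-96041 - 323122\right) = 451763 \left(-419163\right) = -189362334369$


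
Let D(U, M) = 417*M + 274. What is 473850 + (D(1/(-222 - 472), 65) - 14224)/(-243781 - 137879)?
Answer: 12056638523/25444 ≈ 4.7385e+5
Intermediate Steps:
D(U, M) = 274 + 417*M
473850 + (D(1/(-222 - 472), 65) - 14224)/(-243781 - 137879) = 473850 + ((274 + 417*65) - 14224)/(-243781 - 137879) = 473850 + ((274 + 27105) - 14224)/(-381660) = 473850 + (27379 - 14224)*(-1/381660) = 473850 + 13155*(-1/381660) = 473850 - 877/25444 = 12056638523/25444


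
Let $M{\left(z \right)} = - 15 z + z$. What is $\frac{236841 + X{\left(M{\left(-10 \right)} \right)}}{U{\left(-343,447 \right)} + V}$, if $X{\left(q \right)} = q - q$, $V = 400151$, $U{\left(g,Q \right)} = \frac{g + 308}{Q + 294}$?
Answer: $\frac{175499181}{296511856} \approx 0.59188$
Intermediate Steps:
$M{\left(z \right)} = - 14 z$
$U{\left(g,Q \right)} = \frac{308 + g}{294 + Q}$
$X{\left(q \right)} = 0$
$\frac{236841 + X{\left(M{\left(-10 \right)} \right)}}{U{\left(-343,447 \right)} + V} = \frac{236841 + 0}{\frac{308 - 343}{294 + 447} + 400151} = \frac{236841}{\frac{1}{741} \left(-35\right) + 400151} = \frac{236841}{- \frac{35}{741} + 400151} = \frac{236841}{\frac{296511856}{741}} = 236841 \cdot \frac{741}{296511856} = \frac{175499181}{296511856}$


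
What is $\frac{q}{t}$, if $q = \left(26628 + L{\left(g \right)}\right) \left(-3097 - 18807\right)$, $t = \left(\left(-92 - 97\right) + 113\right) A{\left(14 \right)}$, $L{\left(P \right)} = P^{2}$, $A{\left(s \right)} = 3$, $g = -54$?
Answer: $\frac{53927648}{19} \approx 2.8383 \cdot 10^{6}$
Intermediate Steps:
$t = -228$ ($t = \left(\left(-92 - 97\right) + 113\right) 3 = \left(-189 + 113\right) 3 = \left(-76\right) 3 = -228$)
$q = -647131776$ ($q = \left(26628 + \left(-54\right)^{2}\right) \left(-3097 - 18807\right) = \left(26628 + 2916\right) \left(-21904\right) = 29544 \left(-21904\right) = -647131776$)
$\frac{q}{t} = - \frac{647131776}{-228} = \left(-647131776\right) \left(- \frac{1}{228}\right) = \frac{53927648}{19}$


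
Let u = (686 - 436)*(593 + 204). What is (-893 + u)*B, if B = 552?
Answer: 109493064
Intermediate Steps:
u = 199250 (u = 250*797 = 199250)
(-893 + u)*B = (-893 + 199250)*552 = 198357*552 = 109493064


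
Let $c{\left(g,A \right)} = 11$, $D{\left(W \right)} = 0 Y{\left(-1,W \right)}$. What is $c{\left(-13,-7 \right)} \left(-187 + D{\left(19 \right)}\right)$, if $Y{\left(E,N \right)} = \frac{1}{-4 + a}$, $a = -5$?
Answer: $-2057$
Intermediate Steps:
$Y{\left(E,N \right)} = - \frac{1}{9}$ ($Y{\left(E,N \right)} = \frac{1}{-4 - 5} = \frac{1}{-9} = - \frac{1}{9}$)
$D{\left(W \right)} = 0$ ($D{\left(W \right)} = 0 \left(- \frac{1}{9}\right) = 0$)
$c{\left(-13,-7 \right)} \left(-187 + D{\left(19 \right)}\right) = 11 \left(-187 + 0\right) = 11 \left(-187\right) = -2057$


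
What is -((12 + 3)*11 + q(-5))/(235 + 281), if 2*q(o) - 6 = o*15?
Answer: -87/344 ≈ -0.25291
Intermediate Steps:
q(o) = 3 + 15*o/2 (q(o) = 3 + (o*15)/2 = 3 + (15*o)/2 = 3 + 15*o/2)
-((12 + 3)*11 + q(-5))/(235 + 281) = -((12 + 3)*11 + (3 + (15/2)*(-5)))/(235 + 281) = -(15*11 + (3 - 75/2))/516 = -(165 - 69/2)/516 = -261/(2*516) = -1*87/344 = -87/344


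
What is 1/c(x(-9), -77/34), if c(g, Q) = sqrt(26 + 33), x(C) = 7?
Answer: sqrt(59)/59 ≈ 0.13019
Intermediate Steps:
c(g, Q) = sqrt(59)
1/c(x(-9), -77/34) = 1/(sqrt(59)) = sqrt(59)/59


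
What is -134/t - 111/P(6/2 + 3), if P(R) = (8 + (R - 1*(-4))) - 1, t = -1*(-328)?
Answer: -19343/2788 ≈ -6.9380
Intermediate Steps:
t = 328
P(R) = 11 + R (P(R) = (8 + (R + 4)) - 1 = (8 + (4 + R)) - 1 = (12 + R) - 1 = 11 + R)
-134/t - 111/P(6/2 + 3) = -134/328 - 111/(11 + (6/2 + 3)) = -134*1/328 - 111/(11 + ((½)*6 + 3)) = -67/164 - 111/(11 + (3 + 3)) = -67/164 - 111/(11 + 6) = -67/164 - 111/17 = -19343/2788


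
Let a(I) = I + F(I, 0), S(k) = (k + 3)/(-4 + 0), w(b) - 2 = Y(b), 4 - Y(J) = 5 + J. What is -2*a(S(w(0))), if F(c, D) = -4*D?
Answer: 2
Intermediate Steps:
Y(J) = -1 - J (Y(J) = 4 - (5 + J) = 4 + (-5 - J) = -1 - J)
w(b) = 1 - b (w(b) = 2 + (-1 - b) = 1 - b)
S(k) = -3/4 - k/4 (S(k) = (3 + k)/(-4) = (3 + k)*(-1/4) = -3/4 - k/4)
a(I) = I (a(I) = I - 4*0 = I + 0 = I)
-2*a(S(w(0))) = -2*(-3/4 - (1 - 1*0)/4) = -2*(-3/4 - (1 + 0)/4) = -2*(-3/4 - 1/4*1) = -2*(-3/4 - 1/4) = -2*(-1) = 2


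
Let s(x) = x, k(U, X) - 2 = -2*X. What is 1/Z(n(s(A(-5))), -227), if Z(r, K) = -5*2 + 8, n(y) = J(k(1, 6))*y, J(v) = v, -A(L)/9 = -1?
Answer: -½ ≈ -0.50000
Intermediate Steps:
A(L) = 9 (A(L) = -9*(-1) = 9)
k(U, X) = 2 - 2*X
n(y) = -10*y (n(y) = (2 - 2*6)*y = (2 - 12)*y = -10*y)
Z(r, K) = -2 (Z(r, K) = -10 + 8 = -2)
1/Z(n(s(A(-5))), -227) = 1/(-2) = -½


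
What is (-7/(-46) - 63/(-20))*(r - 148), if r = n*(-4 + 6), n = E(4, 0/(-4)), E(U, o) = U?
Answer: -10633/23 ≈ -462.30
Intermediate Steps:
n = 4
r = 8 (r = 4*(-4 + 6) = 4*2 = 8)
(-7/(-46) - 63/(-20))*(r - 148) = (-7/(-46) - 63/(-20))*(8 - 148) = (-7*(-1/46) - 63*(-1/20))*(-140) = (7/46 + 63/20)*(-140) = (1519/460)*(-140) = -10633/23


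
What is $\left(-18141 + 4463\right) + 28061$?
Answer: $14383$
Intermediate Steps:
$\left(-18141 + 4463\right) + 28061 = -13678 + 28061 = 14383$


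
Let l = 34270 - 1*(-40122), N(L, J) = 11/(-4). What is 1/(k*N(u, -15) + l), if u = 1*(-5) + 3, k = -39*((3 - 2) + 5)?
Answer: 2/150071 ≈ 1.3327e-5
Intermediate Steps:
k = -234 (k = -39*(1 + 5) = -39*6 = -234)
u = -2 (u = -5 + 3 = -2)
N(L, J) = -11/4 (N(L, J) = 11*(-¼) = -11/4)
l = 74392 (l = 34270 + 40122 = 74392)
1/(k*N(u, -15) + l) = 1/(-234*(-11/4) + 74392) = 1/(1287/2 + 74392) = 1/(150071/2) = 2/150071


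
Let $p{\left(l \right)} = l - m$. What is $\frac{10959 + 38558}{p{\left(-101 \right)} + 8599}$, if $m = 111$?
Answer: $\frac{49517}{8387} \approx 5.904$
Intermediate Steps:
$p{\left(l \right)} = -111 + l$ ($p{\left(l \right)} = l - 111 = -111 + l$)
$\frac{10959 + 38558}{p{\left(-101 \right)} + 8599} = \frac{10959 + 38558}{\left(-111 - 101\right) + 8599} = \frac{49517}{-212 + 8599} = \frac{49517}{8387}$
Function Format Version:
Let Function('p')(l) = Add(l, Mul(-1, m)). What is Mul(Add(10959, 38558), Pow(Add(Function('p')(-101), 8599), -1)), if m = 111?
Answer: Rational(49517, 8387) ≈ 5.9040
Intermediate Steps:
Function('p')(l) = Add(-111, l) (Function('p')(l) = Add(l, Mul(-1, 111)) = Add(l, -111) = Add(-111, l))
Mul(Add(10959, 38558), Pow(Add(Function('p')(-101), 8599), -1)) = Mul(Add(10959, 38558), Pow(Add(Add(-111, -101), 8599), -1)) = Mul(49517, Pow(Add(-212, 8599), -1)) = Mul(49517, Pow(8387, -1)) = Mul(49517, Rational(1, 8387)) = Rational(49517, 8387)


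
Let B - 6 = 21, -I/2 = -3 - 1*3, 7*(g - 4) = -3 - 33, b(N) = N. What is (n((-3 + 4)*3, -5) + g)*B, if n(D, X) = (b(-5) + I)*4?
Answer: 5076/7 ≈ 725.14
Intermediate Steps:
g = -8/7 (g = 4 + (-3 - 33)/7 = 4 + (⅐)*(-36) = 4 - 36/7 = -8/7 ≈ -1.1429)
I = 12 (I = -2*(-3 - 1*3) = -2*(-3 - 3) = -2*(-6) = 12)
n(D, X) = 28 (n(D, X) = (-5 + 12)*4 = 7*4 = 28)
B = 27 (B = 6 + 21 = 27)
(n((-3 + 4)*3, -5) + g)*B = (28 - 8/7)*27 = (188/7)*27 = 5076/7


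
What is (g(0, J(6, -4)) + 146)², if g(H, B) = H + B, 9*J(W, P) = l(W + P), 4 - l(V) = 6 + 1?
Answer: 190969/9 ≈ 21219.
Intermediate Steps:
l(V) = -3 (l(V) = 4 - (6 + 1) = 4 - 1*7 = 4 - 7 = -3)
J(W, P) = -⅓ (J(W, P) = (⅑)*(-3) = -⅓)
g(H, B) = B + H
(g(0, J(6, -4)) + 146)² = ((-⅓ + 0) + 146)² = (-⅓ + 146)² = (437/3)² = 190969/9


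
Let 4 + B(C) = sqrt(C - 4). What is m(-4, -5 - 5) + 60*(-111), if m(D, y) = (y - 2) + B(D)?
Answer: -6676 + 2*I*sqrt(2) ≈ -6676.0 + 2.8284*I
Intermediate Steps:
B(C) = -4 + sqrt(-4 + C) (B(C) = -4 + sqrt(C - 4) = -4 + sqrt(-4 + C))
m(D, y) = -6 + y + sqrt(-4 + D) (m(D, y) = (y - 2) + (-4 + sqrt(-4 + D)) = (-2 + y) + (-4 + sqrt(-4 + D)) = -6 + y + sqrt(-4 + D))
m(-4, -5 - 5) + 60*(-111) = (-6 + (-5 - 5) + sqrt(-4 - 4)) + 60*(-111) = (-6 - 10 + sqrt(-8)) - 6660 = (-6 - 10 + 2*I*sqrt(2)) - 6660 = (-16 + 2*I*sqrt(2)) - 6660 = -6676 + 2*I*sqrt(2)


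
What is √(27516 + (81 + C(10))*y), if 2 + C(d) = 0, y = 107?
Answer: √35969 ≈ 189.66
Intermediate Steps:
C(d) = -2 (C(d) = -2 + 0 = -2)
√(27516 + (81 + C(10))*y) = √(27516 + (81 - 2)*107) = √(27516 + 79*107) = √(27516 + 8453) = √35969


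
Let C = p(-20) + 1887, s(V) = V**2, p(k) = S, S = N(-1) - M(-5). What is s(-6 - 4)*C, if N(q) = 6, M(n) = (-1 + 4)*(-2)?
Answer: 189900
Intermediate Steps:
M(n) = -6 (M(n) = 3*(-2) = -6)
S = 12 (S = 6 - 1*(-6) = 6 + 6 = 12)
p(k) = 12
C = 1899 (C = 12 + 1887 = 1899)
s(-6 - 4)*C = (-6 - 4)**2*1899 = (-10)**2*1899 = 100*1899 = 189900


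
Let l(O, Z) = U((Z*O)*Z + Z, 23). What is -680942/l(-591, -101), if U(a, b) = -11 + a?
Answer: 680942/6028903 ≈ 0.11295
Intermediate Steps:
l(O, Z) = -11 + Z + O*Z**2 (l(O, Z) = -11 + ((Z*O)*Z + Z) = -11 + ((O*Z)*Z + Z) = -11 + (O*Z**2 + Z) = -11 + (Z + O*Z**2) = -11 + Z + O*Z**2)
-680942/l(-591, -101) = -680942/(-11 - 101*(1 - 591*(-101))) = -680942/(-11 - 101*(1 + 59691)) = -680942/(-11 - 101*59692) = -680942/(-11 - 6028892) = -680942/(-6028903) = -680942*(-1/6028903) = 680942/6028903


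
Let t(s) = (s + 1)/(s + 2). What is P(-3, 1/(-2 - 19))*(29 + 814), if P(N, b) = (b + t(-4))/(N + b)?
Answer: -51423/128 ≈ -401.74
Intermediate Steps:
t(s) = (1 + s)/(2 + s)
P(N, b) = (3/2 + b)/(N + b) (P(N, b) = (b + (1 - 4)/(2 - 4))/(N + b) = (b - 3/(-2))/(N + b) = (b - 1/2*(-3))/(N + b) = (b + 3/2)/(N + b) = (3/2 + b)/(N + b))
P(-3, 1/(-2 - 19))*(29 + 814) = ((3/2 + 1/(-2 - 19))/(-3 + 1/(-2 - 19)))*(29 + 814) = ((3/2 + 1/(-21))/(-3 + 1/(-21)))*843 = ((3/2 - 1/21)/(-3 - 1/21))*843 = ((61/42)/(-64/21))*843 = -21/64*61/42*843 = -61/128*843 = -51423/128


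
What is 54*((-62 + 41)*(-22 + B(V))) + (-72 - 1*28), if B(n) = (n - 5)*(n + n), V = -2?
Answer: -6904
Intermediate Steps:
B(n) = 2*n*(-5 + n) (B(n) = (-5 + n)*(2*n) = 2*n*(-5 + n))
54*((-62 + 41)*(-22 + B(V))) + (-72 - 1*28) = 54*((-62 + 41)*(-22 + 2*(-2)*(-5 - 2))) + (-72 - 1*28) = 54*(-21*(-22 + 2*(-2)*(-7))) + (-72 - 28) = 54*(-21*(-22 + 28)) - 100 = 54*(-21*6) - 100 = 54*(-126) - 100 = -6804 - 100 = -6904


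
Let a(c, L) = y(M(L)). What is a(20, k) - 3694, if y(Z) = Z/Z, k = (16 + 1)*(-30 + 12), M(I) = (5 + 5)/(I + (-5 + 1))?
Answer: -3693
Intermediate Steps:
M(I) = 10/(-4 + I) (M(I) = 10/(I - 4) = 10/(-4 + I))
k = -306 (k = 17*(-18) = -306)
y(Z) = 1
a(c, L) = 1
a(20, k) - 3694 = 1 - 3694 = -3693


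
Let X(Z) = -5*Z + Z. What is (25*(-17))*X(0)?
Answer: 0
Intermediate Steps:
X(Z) = -4*Z
(25*(-17))*X(0) = (25*(-17))*(-4*0) = -425*0 = 0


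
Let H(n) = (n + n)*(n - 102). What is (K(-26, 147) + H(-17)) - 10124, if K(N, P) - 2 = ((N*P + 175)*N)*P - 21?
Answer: 13932737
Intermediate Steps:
K(N, P) = -19 + N*P*(175 + N*P) (K(N, P) = 2 + (((N*P + 175)*N)*P - 21) = 2 + (((175 + N*P)*N)*P - 21) = 2 + ((N*(175 + N*P))*P - 21) = 2 + (N*P*(175 + N*P) - 21) = 2 + (-21 + N*P*(175 + N*P)) = -19 + N*P*(175 + N*P))
H(n) = 2*n*(-102 + n) (H(n) = (2*n)*(-102 + n) = 2*n*(-102 + n))
(K(-26, 147) + H(-17)) - 10124 = ((-19 + (-26)²*147² + 175*(-26)*147) + 2*(-17)*(-102 - 17)) - 10124 = ((-19 + 676*21609 - 668850) + 2*(-17)*(-119)) - 10124 = ((-19 + 14607684 - 668850) + 4046) - 10124 = (13938815 + 4046) - 10124 = 13942861 - 10124 = 13932737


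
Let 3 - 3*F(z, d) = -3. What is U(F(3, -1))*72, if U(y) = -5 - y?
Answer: -504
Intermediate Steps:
F(z, d) = 2 (F(z, d) = 1 - ⅓*(-3) = 1 + 1 = 2)
U(F(3, -1))*72 = (-5 - 1*2)*72 = (-5 - 2)*72 = -7*72 = -504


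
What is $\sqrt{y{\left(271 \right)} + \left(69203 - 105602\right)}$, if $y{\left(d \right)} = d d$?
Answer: $\sqrt{37042} \approx 192.46$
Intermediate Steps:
$y{\left(d \right)} = d^{2}$
$\sqrt{y{\left(271 \right)} + \left(69203 - 105602\right)} = \sqrt{271^{2} + \left(69203 - 105602\right)} = \sqrt{73441 - 36399} = \sqrt{37042}$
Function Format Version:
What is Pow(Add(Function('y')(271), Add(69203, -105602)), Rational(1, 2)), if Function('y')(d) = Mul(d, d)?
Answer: Pow(37042, Rational(1, 2)) ≈ 192.46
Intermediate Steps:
Function('y')(d) = Pow(d, 2)
Pow(Add(Function('y')(271), Add(69203, -105602)), Rational(1, 2)) = Pow(Add(Pow(271, 2), Add(69203, -105602)), Rational(1, 2)) = Pow(Add(73441, -36399), Rational(1, 2)) = Pow(37042, Rational(1, 2))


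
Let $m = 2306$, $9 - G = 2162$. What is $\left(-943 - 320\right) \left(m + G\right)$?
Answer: $-193239$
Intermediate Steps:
$G = -2153$ ($G = 9 - 2162 = -2153$)
$\left(-943 - 320\right) \left(m + G\right) = \left(-943 - 320\right) \left(2306 - 2153\right) = \left(-1263\right) 153 = -193239$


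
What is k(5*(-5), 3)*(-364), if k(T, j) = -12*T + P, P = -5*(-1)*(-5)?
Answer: -100100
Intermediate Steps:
P = -25 (P = 5*(-5) = -25)
k(T, j) = -25 - 12*T (k(T, j) = -12*T - 25 = -25 - 12*T)
k(5*(-5), 3)*(-364) = (-25 - 60*(-5))*(-364) = (-25 - 12*(-25))*(-364) = (-25 + 300)*(-364) = 275*(-364) = -100100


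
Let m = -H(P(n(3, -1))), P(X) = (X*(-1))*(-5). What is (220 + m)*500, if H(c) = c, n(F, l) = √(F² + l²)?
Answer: 110000 - 2500*√10 ≈ 1.0209e+5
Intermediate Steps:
P(X) = 5*X (P(X) = -X*(-5) = 5*X)
m = -5*√10 (m = -5*√(3² + (-1)²) = -5*√(9 + 1) = -5*√10 ≈ -15.811)
(220 + m)*500 = (220 - 5*√10)*500 = 110000 - 2500*√10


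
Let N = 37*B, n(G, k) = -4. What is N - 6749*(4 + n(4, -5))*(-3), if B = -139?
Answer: -5143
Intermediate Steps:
N = -5143 (N = 37*(-139) = -5143)
N - 6749*(4 + n(4, -5))*(-3) = -5143 - 6749*(4 - 4)*(-3) = -5143 - 0*(-3) = -5143 - 6749*0 = -5143 + 0 = -5143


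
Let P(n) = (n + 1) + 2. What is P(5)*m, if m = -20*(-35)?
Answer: 5600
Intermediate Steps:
P(n) = 3 + n (P(n) = (1 + n) + 2 = 3 + n)
m = 700
P(5)*m = (3 + 5)*700 = 8*700 = 5600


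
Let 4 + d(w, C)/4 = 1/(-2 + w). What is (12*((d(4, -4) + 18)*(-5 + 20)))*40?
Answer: 28800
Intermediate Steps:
d(w, C) = -16 + 4/(-2 + w)
(12*((d(4, -4) + 18)*(-5 + 20)))*40 = (12*((4*(9 - 4*4)/(-2 + 4) + 18)*(-5 + 20)))*40 = (12*((4*(9 - 16)/2 + 18)*15))*40 = (12*((4*(½)*(-7) + 18)*15))*40 = (12*((-14 + 18)*15))*40 = (12*(4*15))*40 = (12*60)*40 = 720*40 = 28800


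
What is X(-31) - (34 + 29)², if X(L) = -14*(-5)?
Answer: -3899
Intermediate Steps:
X(L) = 70
X(-31) - (34 + 29)² = 70 - (34 + 29)² = 70 - 1*63² = 70 - 1*3969 = 70 - 3969 = -3899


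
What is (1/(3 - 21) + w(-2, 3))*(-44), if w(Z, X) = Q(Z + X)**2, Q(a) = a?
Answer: -374/9 ≈ -41.556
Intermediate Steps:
w(Z, X) = (X + Z)**2 (w(Z, X) = (Z + X)**2 = (X + Z)**2)
(1/(3 - 21) + w(-2, 3))*(-44) = (1/(3 - 21) + (3 - 2)**2)*(-44) = (1/(-18) + 1**2)*(-44) = (-1/18 + 1)*(-44) = (17/18)*(-44) = -374/9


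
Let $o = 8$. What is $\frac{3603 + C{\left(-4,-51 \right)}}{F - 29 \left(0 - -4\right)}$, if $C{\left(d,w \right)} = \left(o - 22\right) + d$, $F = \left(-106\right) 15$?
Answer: $- \frac{3585}{1706} \approx -2.1014$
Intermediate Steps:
$F = -1590$
$C{\left(d,w \right)} = -14 + d$ ($C{\left(d,w \right)} = \left(8 - 22\right) + d = -14 + d$)
$\frac{3603 + C{\left(-4,-51 \right)}}{F - 29 \left(0 - -4\right)} = \frac{3603 - 18}{-1590 - 29 \left(0 - -4\right)} = \frac{3603 - 18}{-1590 - 29 \left(0 + \left(-12 + 16\right)\right)} = \frac{3585}{-1590 - 29 \left(0 + 4\right)} = \frac{3585}{-1590 - 116} = \frac{3585}{-1706} = 3585 \left(- \frac{1}{1706}\right) = - \frac{3585}{1706}$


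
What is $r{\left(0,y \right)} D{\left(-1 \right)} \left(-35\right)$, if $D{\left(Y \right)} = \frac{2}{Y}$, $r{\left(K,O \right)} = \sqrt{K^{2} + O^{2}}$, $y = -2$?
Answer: $140$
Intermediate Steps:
$r{\left(0,y \right)} D{\left(-1 \right)} \left(-35\right) = \sqrt{0^{2} + \left(-2\right)^{2}} \frac{2}{-1} \left(-35\right) = \sqrt{0 + 4} \cdot 2 \left(-1\right) \left(-35\right) = \sqrt{4} \left(-2\right) \left(-35\right) = 2 \left(-2\right) \left(-35\right) = \left(-4\right) \left(-35\right) = 140$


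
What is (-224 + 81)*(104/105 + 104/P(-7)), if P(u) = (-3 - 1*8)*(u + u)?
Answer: -25012/105 ≈ -238.21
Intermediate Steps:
P(u) = -22*u (P(u) = (-3 - 8)*(2*u) = -22*u)
(-224 + 81)*(104/105 + 104/P(-7)) = (-224 + 81)*(104/105 + 104/((-22*(-7)))) = -143*(104*(1/105) + 104/154) = -143*(104/105 + 104*(1/154)) = -143*(104/105 + 52/77) = -143*1924/1155 = -25012/105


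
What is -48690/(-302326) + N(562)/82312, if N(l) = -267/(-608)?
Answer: 1218402829641/7565057544448 ≈ 0.16106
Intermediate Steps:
N(l) = 267/608 (N(l) = -267*(-1/608) = 267/608)
-48690/(-302326) + N(562)/82312 = -48690/(-302326) + (267/608)/82312 = -48690*(-1/302326) + (267/608)*(1/82312) = 24345/151163 + 267/50045696 = 1218402829641/7565057544448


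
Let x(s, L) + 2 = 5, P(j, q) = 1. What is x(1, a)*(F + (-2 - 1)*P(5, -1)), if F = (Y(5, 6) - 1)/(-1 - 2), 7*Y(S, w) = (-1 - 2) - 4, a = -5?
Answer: -7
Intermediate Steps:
x(s, L) = 3 (x(s, L) = -2 + 5 = 3)
Y(S, w) = -1 (Y(S, w) = ((-1 - 2) - 4)/7 = (-3 - 4)/7 = (⅐)*(-7) = -1)
F = ⅔ (F = (-1 - 1)/(-1 - 2) = -2/(-3) = -2*(-⅓) = ⅔ ≈ 0.66667)
x(1, a)*(F + (-2 - 1)*P(5, -1)) = 3*(⅔ + (-2 - 1)*1) = 3*(⅔ - 3*1) = 3*(⅔ - 3) = 3*(-7/3) = -7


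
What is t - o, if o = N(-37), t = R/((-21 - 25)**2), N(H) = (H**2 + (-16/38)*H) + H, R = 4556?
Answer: -13522875/10051 ≈ -1345.4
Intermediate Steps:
N(H) = H**2 + 11*H/19 (N(H) = (H**2 + (-16*1/38)*H) + H = (H**2 - 8*H/19) + H = H**2 + 11*H/19)
t = 1139/529 (t = 4556/((-21 - 25)**2) = 4556/((-46)**2) = 4556/2116 = 4556*(1/2116) = 1139/529 ≈ 2.1531)
o = 25604/19 (o = (1/19)*(-37)*(11 + 19*(-37)) = (1/19)*(-37)*(11 - 703) = (1/19)*(-37)*(-692) = 25604/19 ≈ 1347.6)
t - o = 1139/529 - 1*25604/19 = 1139/529 - 25604/19 = -13522875/10051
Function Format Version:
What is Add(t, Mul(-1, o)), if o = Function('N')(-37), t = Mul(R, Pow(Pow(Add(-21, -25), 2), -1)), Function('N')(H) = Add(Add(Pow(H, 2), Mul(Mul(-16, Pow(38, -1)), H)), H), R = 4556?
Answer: Rational(-13522875, 10051) ≈ -1345.4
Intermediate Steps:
Function('N')(H) = Add(Pow(H, 2), Mul(Rational(11, 19), H)) (Function('N')(H) = Add(Add(Pow(H, 2), Mul(Mul(-16, Rational(1, 38)), H)), H) = Add(Add(Pow(H, 2), Mul(Rational(-8, 19), H)), H) = Add(Pow(H, 2), Mul(Rational(11, 19), H)))
t = Rational(1139, 529) (t = Mul(4556, Pow(Pow(Add(-21, -25), 2), -1)) = Mul(4556, Pow(Pow(-46, 2), -1)) = Mul(4556, Pow(2116, -1)) = Mul(4556, Rational(1, 2116)) = Rational(1139, 529) ≈ 2.1531)
o = Rational(25604, 19) (o = Mul(Rational(1, 19), -37, Add(11, Mul(19, -37))) = Mul(Rational(1, 19), -37, Add(11, -703)) = Mul(Rational(1, 19), -37, -692) = Rational(25604, 19) ≈ 1347.6)
Add(t, Mul(-1, o)) = Add(Rational(1139, 529), Mul(-1, Rational(25604, 19))) = Add(Rational(1139, 529), Rational(-25604, 19)) = Rational(-13522875, 10051)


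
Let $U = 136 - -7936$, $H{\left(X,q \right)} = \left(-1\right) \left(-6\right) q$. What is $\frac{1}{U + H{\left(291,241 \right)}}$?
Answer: $\frac{1}{9518} \approx 0.00010506$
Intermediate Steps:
$H{\left(X,q \right)} = 6 q$
$U = 8072$ ($U = 136 + 7936 = 8072$)
$\frac{1}{U + H{\left(291,241 \right)}} = \frac{1}{8072 + 6 \cdot 241} = \frac{1}{8072 + 1446} = \frac{1}{9518}$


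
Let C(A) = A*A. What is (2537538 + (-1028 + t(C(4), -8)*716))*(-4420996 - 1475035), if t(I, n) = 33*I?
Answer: -17184324319298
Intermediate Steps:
C(A) = A²
(2537538 + (-1028 + t(C(4), -8)*716))*(-4420996 - 1475035) = (2537538 + (-1028 + (33*4²)*716))*(-4420996 - 1475035) = (2537538 + (-1028 + (33*16)*716))*(-5896031) = (2537538 + (-1028 + 528*716))*(-5896031) = (2537538 + (-1028 + 378048))*(-5896031) = (2537538 + 377020)*(-5896031) = 2914558*(-5896031) = -17184324319298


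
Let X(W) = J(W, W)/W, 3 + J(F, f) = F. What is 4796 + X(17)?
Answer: 81546/17 ≈ 4796.8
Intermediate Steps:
J(F, f) = -3 + F
X(W) = (-3 + W)/W
4796 + X(17) = 4796 + (-3 + 17)/17 = 4796 + (1/17)*14 = 4796 + 14/17 = 81546/17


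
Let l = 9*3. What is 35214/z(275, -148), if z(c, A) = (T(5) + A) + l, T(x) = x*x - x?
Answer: -35214/101 ≈ -348.65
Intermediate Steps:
T(x) = x² - x
l = 27
z(c, A) = 47 + A (z(c, A) = (5*(-1 + 5) + A) + 27 = (5*4 + A) + 27 = (20 + A) + 27 = 47 + A)
35214/z(275, -148) = 35214/(47 - 148) = 35214/(-101) = 35214*(-1/101) = -35214/101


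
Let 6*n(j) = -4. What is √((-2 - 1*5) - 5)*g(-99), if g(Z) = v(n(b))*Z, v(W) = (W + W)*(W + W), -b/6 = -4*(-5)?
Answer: -352*I*√3 ≈ -609.68*I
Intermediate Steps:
b = -120 (b = -(-24)*(-5) = -6*20 = -120)
n(j) = -⅔ (n(j) = (⅙)*(-4) = -⅔)
v(W) = 4*W² (v(W) = (2*W)*(2*W) = 4*W²)
g(Z) = 16*Z/9 (g(Z) = (4*(-⅔)²)*Z = (4*(4/9))*Z = 16*Z/9)
√((-2 - 1*5) - 5)*g(-99) = √((-2 - 1*5) - 5)*((16/9)*(-99)) = √((-2 - 5) - 5)*(-176) = √(-7 - 5)*(-176) = √(-12)*(-176) = (2*I*√3)*(-176) = -352*I*√3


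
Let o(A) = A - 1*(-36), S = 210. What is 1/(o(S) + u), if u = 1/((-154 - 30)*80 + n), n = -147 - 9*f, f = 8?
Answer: 14939/3674993 ≈ 0.0040650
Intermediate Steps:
o(A) = 36 + A (o(A) = A + 36 = 36 + A)
n = -219 (n = -147 - 9*8 = -147 - 72 = -219)
u = -1/14939 (u = 1/((-154 - 30)*80 - 219) = 1/(-184*80 - 219) = 1/(-14720 - 219) = 1/(-14939) = -1/14939 ≈ -6.6939e-5)
1/(o(S) + u) = 1/((36 + 210) - 1/14939) = 1/(246 - 1/14939) = 1/(3674993/14939) = 14939/3674993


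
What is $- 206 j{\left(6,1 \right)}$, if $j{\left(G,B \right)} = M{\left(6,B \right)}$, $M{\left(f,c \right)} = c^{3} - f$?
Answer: $1030$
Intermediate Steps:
$j{\left(G,B \right)} = -6 + B^{3}$ ($j{\left(G,B \right)} = B^{3} - 6 = -6 + B^{3}$)
$- 206 j{\left(6,1 \right)} = - 206 \left(-6 + 1^{3}\right) = - 206 \left(-6 + 1\right) = \left(-206\right) \left(-5\right) = 1030$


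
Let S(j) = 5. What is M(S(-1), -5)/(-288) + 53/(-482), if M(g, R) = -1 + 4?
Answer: -2785/23136 ≈ -0.12038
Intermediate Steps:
M(g, R) = 3
M(S(-1), -5)/(-288) + 53/(-482) = 3/(-288) + 53/(-482) = 3*(-1/288) + 53*(-1/482) = -1/96 - 53/482 = -2785/23136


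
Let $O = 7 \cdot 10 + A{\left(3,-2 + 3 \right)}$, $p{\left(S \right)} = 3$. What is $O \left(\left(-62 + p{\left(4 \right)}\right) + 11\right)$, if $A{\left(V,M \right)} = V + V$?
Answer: $-3648$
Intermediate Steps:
$A{\left(V,M \right)} = 2 V$
$O = 76$ ($O = 7 \cdot 10 + 2 \cdot 3 = 70 + 6 = 76$)
$O \left(\left(-62 + p{\left(4 \right)}\right) + 11\right) = 76 \left(\left(-62 + 3\right) + 11\right) = 76 \left(-59 + 11\right) = 76 \left(-48\right) = -3648$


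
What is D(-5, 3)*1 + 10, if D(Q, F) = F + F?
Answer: 16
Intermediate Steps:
D(Q, F) = 2*F
D(-5, 3)*1 + 10 = (2*3)*1 + 10 = 6*1 + 10 = 6 + 10 = 16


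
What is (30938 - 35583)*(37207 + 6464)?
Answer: -202851795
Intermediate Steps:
(30938 - 35583)*(37207 + 6464) = -4645*43671 = -202851795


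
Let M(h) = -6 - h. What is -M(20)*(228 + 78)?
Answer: 7956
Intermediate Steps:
-M(20)*(228 + 78) = -(-6 - 1*20)*(228 + 78) = -(-6 - 20)*306 = -(-26)*306 = -1*(-7956) = 7956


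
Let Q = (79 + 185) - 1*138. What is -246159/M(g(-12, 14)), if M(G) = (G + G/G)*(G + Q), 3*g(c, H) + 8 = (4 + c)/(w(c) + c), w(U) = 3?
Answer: 179449911/123506 ≈ 1453.0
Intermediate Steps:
g(c, H) = -8/3 + (4 + c)/(3*(3 + c)) (g(c, H) = -8/3 + ((4 + c)/(3 + c))/3 = -8/3 + (4 + c)/(3*(3 + c)))
Q = 126 (Q = 264 - 138 = 126)
M(G) = (1 + G)*(126 + G) (M(G) = (G + G/G)*(G + 126) = (G + 1)*(126 + G) = (1 + G)*(126 + G))
-246159/M(g(-12, 14)) = -246159/(126 + ((-20 - 7*(-12))/(3*(3 - 12)))² + 127*((-20 - 7*(-12))/(3*(3 - 12)))) = -246159/(126 + ((⅓)*(-20 + 84)/(-9))² + 127*((⅓)*(-20 + 84)/(-9))) = -246159/(126 + ((⅓)*(-⅑)*64)² + 127*((⅓)*(-⅑)*64)) = -246159/(126 + (-64/27)² + 127*(-64/27)) = -246159/(126 + 4096/729 - 8128/27) = -246159/(-123506/729) = -246159*(-729/123506) = 179449911/123506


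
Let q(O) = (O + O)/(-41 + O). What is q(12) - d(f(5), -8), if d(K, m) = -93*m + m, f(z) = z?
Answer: -21368/29 ≈ -736.83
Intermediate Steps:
d(K, m) = -92*m
q(O) = 2*O/(-41 + O) (q(O) = (2*O)/(-41 + O) = 2*O/(-41 + O))
q(12) - d(f(5), -8) = 2*12/(-41 + 12) - (-92)*(-8) = 2*12/(-29) - 1*736 = 2*12*(-1/29) - 736 = -24/29 - 736 = -21368/29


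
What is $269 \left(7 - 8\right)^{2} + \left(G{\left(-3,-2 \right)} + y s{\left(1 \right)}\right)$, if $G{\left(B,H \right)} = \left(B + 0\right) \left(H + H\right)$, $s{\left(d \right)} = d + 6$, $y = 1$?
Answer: $288$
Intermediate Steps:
$s{\left(d \right)} = 6 + d$
$G{\left(B,H \right)} = 2 B H$ ($G{\left(B,H \right)} = B 2 H = 2 B H$)
$269 \left(7 - 8\right)^{2} + \left(G{\left(-3,-2 \right)} + y s{\left(1 \right)}\right) = 269 \left(7 - 8\right)^{2} + \left(2 \left(-3\right) \left(-2\right) + 1 \left(6 + 1\right)\right) = 269 \left(-1\right)^{2} + \left(12 + 1 \cdot 7\right) = 269 \cdot 1 + \left(12 + 7\right) = 269 + 19 = 288$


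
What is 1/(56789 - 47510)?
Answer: 1/9279 ≈ 0.00010777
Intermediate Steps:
1/(56789 - 47510) = 1/9279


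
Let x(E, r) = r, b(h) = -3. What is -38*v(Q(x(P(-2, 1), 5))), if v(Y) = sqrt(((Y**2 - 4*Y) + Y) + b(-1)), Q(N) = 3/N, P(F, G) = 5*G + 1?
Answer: -38*I*sqrt(111)/5 ≈ -80.071*I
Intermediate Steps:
P(F, G) = 1 + 5*G
v(Y) = sqrt(-3 + Y**2 - 3*Y) (v(Y) = sqrt(((Y**2 - 4*Y) + Y) - 3) = sqrt((Y**2 - 3*Y) - 3) = sqrt(-3 + Y**2 - 3*Y))
-38*v(Q(x(P(-2, 1), 5))) = -38*sqrt(-3 + (3/5)**2 - 9/5) = -38*sqrt(-3 + (3*(1/5))**2 - 9/5) = -38*sqrt(-3 + (3/5)**2 - 3*3/5) = -38*sqrt(-3 + 9/25 - 9/5) = -38*I*sqrt(111)/5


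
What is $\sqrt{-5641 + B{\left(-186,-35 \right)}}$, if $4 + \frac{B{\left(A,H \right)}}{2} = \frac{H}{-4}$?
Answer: $\frac{i \sqrt{22526}}{2} \approx 75.043 i$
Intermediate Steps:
$B{\left(A,H \right)} = -8 - \frac{H}{2}$ ($B{\left(A,H \right)} = -8 + 2 \frac{H}{-4} = -8 + 2 H \left(- \frac{1}{4}\right) = -8 + 2 \left(- \frac{H}{4}\right) = -8 - \frac{H}{2}$)
$\sqrt{-5641 + B{\left(-186,-35 \right)}} = \sqrt{-5641 - - \frac{19}{2}} = \sqrt{-5641 + \left(-8 + \frac{35}{2}\right)} = \sqrt{-5641 + \frac{19}{2}} = \sqrt{- \frac{11263}{2}} = \frac{i \sqrt{22526}}{2}$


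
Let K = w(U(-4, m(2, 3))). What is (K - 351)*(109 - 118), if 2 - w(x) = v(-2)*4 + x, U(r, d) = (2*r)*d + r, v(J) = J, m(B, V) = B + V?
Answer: 2673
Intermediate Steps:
U(r, d) = r + 2*d*r (U(r, d) = 2*d*r + r = r + 2*d*r)
w(x) = 10 - x (w(x) = 2 - (-2*4 + x) = 2 - (-8 + x) = 2 + (8 - x) = 10 - x)
K = 54 (K = 10 - (-4)*(1 + 2*(2 + 3)) = 10 - (-4)*(1 + 2*5) = 10 - (-4)*(1 + 10) = 10 - (-4)*11 = 10 - 1*(-44) = 10 + 44 = 54)
(K - 351)*(109 - 118) = (54 - 351)*(109 - 118) = -297*(-9) = 2673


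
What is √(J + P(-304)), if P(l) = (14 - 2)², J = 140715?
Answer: 9*√1739 ≈ 375.31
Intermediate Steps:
P(l) = 144 (P(l) = 12² = 144)
√(J + P(-304)) = √(140715 + 144) = √140859 = 9*√1739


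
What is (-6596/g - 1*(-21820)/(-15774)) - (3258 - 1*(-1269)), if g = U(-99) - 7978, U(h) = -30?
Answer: -6499013005/1435434 ≈ -4527.6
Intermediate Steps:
g = -8008 (g = -30 - 7978 = -8008)
(-6596/g - 1*(-21820)/(-15774)) - (3258 - 1*(-1269)) = (-6596/(-8008) - 1*(-21820)/(-15774)) - (3258 - 1*(-1269)) = (-6596*(-1/8008) + 21820*(-1/15774)) - (3258 + 1269) = (1649/2002 - 10910/7887) - 1*4527 = -803287/1435434 - 4527 = -6499013005/1435434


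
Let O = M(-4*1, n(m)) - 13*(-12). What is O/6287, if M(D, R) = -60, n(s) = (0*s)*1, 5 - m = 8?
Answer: 96/6287 ≈ 0.015270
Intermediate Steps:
m = -3 (m = 5 - 1*8 = 5 - 8 = -3)
n(s) = 0 (n(s) = 0*1 = 0)
O = 96 (O = -60 - 13*(-12) = -60 + 156 = 96)
O/6287 = 96/6287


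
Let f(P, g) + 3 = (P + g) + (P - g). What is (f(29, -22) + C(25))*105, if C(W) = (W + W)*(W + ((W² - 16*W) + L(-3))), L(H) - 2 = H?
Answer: 1313025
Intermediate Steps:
L(H) = 2 + H
f(P, g) = -3 + 2*P (f(P, g) = -3 + ((P + g) + (P - g)) = -3 + 2*P)
C(W) = 2*W*(-1 + W² - 15*W) (C(W) = (W + W)*(W + ((W² - 16*W) + (2 - 3))) = (2*W)*(W + ((W² - 16*W) - 1)) = (2*W)*(W + (-1 + W² - 16*W)) = (2*W)*(-1 + W² - 15*W) = 2*W*(-1 + W² - 15*W))
(f(29, -22) + C(25))*105 = ((-3 + 2*29) + 2*25*(-1 + 25² - 15*25))*105 = ((-3 + 58) + 2*25*(-1 + 625 - 375))*105 = (55 + 2*25*249)*105 = (55 + 12450)*105 = 12505*105 = 1313025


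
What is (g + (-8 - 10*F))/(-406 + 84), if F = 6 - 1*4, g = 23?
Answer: 5/322 ≈ 0.015528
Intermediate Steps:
F = 2 (F = 6 - 4 = 2)
(g + (-8 - 10*F))/(-406 + 84) = (23 + (-8 - 10*2))/(-406 + 84) = (23 + (-8 - 20))/(-322) = (23 - 28)*(-1/322) = -5*(-1/322) = 5/322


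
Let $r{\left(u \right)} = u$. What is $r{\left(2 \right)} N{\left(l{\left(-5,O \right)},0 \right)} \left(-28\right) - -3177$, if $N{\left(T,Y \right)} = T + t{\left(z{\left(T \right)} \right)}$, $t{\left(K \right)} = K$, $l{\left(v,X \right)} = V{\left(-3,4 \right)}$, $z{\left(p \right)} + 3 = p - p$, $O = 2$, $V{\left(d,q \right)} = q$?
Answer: $3121$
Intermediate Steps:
$z{\left(p \right)} = -3$ ($z{\left(p \right)} = -3 + \left(p - p\right) = -3 + 0 = -3$)
$l{\left(v,X \right)} = 4$
$N{\left(T,Y \right)} = -3 + T$ ($N{\left(T,Y \right)} = T - 3 = -3 + T$)
$r{\left(2 \right)} N{\left(l{\left(-5,O \right)},0 \right)} \left(-28\right) - -3177 = 2 \left(-3 + 4\right) \left(-28\right) - -3177 = 2 \cdot 1 \left(-28\right) + 3177 = 2 \left(-28\right) + 3177 = -56 + 3177 = 3121$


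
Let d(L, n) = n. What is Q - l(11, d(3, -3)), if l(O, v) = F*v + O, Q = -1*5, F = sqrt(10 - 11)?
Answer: -16 + 3*I ≈ -16.0 + 3.0*I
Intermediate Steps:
F = I (F = sqrt(-1) = I ≈ 1.0*I)
Q = -5
l(O, v) = O + I*v (l(O, v) = I*v + O = O + I*v)
Q - l(11, d(3, -3)) = -5 - (11 + I*(-3)) = -5 - (11 - 3*I) = -5 + (-11 + 3*I) = -16 + 3*I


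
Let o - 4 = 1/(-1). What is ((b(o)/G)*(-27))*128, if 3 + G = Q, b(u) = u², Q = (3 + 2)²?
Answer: -15552/11 ≈ -1413.8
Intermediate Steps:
Q = 25 (Q = 5² = 25)
o = 3 (o = 4 + 1/(-1) = 4 + 1*(-1) = 4 - 1 = 3)
G = 22 (G = -3 + 25 = 22)
((b(o)/G)*(-27))*128 = ((3²/22)*(-27))*128 = ((9*(1/22))*(-27))*128 = ((9/22)*(-27))*128 = -243/22*128 = -15552/11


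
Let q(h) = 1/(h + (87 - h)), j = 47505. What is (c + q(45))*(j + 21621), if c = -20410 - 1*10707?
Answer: -62378795476/29 ≈ -2.1510e+9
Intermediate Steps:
q(h) = 1/87
c = -31117 (c = -20410 - 10707 = -31117)
(c + q(45))*(j + 21621) = (-31117 + 1/87)*(47505 + 21621) = -2707178/87*69126 = -62378795476/29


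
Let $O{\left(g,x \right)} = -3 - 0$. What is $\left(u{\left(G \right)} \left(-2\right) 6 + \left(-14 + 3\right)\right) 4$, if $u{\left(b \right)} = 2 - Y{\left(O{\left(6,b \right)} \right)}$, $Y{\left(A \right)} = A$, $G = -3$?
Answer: $-284$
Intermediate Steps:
$O{\left(g,x \right)} = -3$ ($O{\left(g,x \right)} = -3 + 0 = -3$)
$u{\left(b \right)} = 5$ ($u{\left(b \right)} = 2 - -3 = 2 + 3 = 5$)
$\left(u{\left(G \right)} \left(-2\right) 6 + \left(-14 + 3\right)\right) 4 = \left(5 \left(-2\right) 6 + \left(-14 + 3\right)\right) 4 = \left(\left(-10\right) 6 - 11\right) 4 = \left(-60 - 11\right) 4 = \left(-71\right) 4 = -284$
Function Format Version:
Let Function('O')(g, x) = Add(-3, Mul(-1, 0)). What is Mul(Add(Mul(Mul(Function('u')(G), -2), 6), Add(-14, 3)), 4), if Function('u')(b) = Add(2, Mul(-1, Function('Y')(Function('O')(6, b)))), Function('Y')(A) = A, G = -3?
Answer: -284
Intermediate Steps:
Function('O')(g, x) = -3 (Function('O')(g, x) = Add(-3, 0) = -3)
Function('u')(b) = 5 (Function('u')(b) = Add(2, Mul(-1, -3)) = Add(2, 3) = 5)
Mul(Add(Mul(Mul(Function('u')(G), -2), 6), Add(-14, 3)), 4) = Mul(Add(Mul(Mul(5, -2), 6), Add(-14, 3)), 4) = Mul(Add(Mul(-10, 6), -11), 4) = Mul(Add(-60, -11), 4) = Mul(-71, 4) = -284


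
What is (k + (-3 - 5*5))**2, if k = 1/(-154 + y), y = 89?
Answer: 3316041/4225 ≈ 784.86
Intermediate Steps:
k = -1/65 (k = 1/(-154 + 89) = 1/(-65) = -1/65 ≈ -0.015385)
(k + (-3 - 5*5))**2 = (-1/65 + (-3 - 5*5))**2 = (-1/65 + (-3 - 25))**2 = (-1/65 - 28)**2 = (-1821/65)**2 = 3316041/4225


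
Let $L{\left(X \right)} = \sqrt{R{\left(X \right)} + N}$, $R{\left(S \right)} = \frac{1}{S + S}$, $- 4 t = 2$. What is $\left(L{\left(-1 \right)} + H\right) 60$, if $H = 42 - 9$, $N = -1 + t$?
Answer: $1980 + 60 i \sqrt{2} \approx 1980.0 + 84.853 i$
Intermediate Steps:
$t = - \frac{1}{2}$ ($t = \left(- \frac{1}{4}\right) 2 = - \frac{1}{2} \approx -0.5$)
$R{\left(S \right)} = \frac{1}{2 S}$
$N = - \frac{3}{2}$ ($N = -1 - \frac{1}{2} = - \frac{3}{2} \approx -1.5$)
$L{\left(X \right)} = \sqrt{- \frac{3}{2} + \frac{1}{2 X}}$ ($L{\left(X \right)} = \sqrt{\frac{1}{2 X} - \frac{3}{2}} = \sqrt{- \frac{3}{2} + \frac{1}{2 X}}$)
$H = 33$
$\left(L{\left(-1 \right)} + H\right) 60 = \left(\frac{\sqrt{-6 + \frac{2}{-1}}}{2} + 33\right) 60 = \left(\frac{\sqrt{-6 + 2 \left(-1\right)}}{2} + 33\right) 60 = \left(\frac{\sqrt{-6 - 2}}{2} + 33\right) 60 = \left(\frac{\sqrt{-8}}{2} + 33\right) 60 = \left(\frac{2 i \sqrt{2}}{2} + 33\right) 60 = \left(i \sqrt{2} + 33\right) 60 = \left(33 + i \sqrt{2}\right) 60 = 1980 + 60 i \sqrt{2}$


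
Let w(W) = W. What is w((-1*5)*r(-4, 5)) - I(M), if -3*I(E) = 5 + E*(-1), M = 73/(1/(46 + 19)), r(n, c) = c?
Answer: -1605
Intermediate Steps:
M = 4745 (M = 73/(1/65) = 73*65 = 4745)
I(E) = -5/3 + E/3 (I(E) = -(5 + E*(-1))/3 = -(5 - E)/3 = -5/3 + E/3)
w((-1*5)*r(-4, 5)) - I(M) = -1*5*5 - (-5/3 + (⅓)*4745) = -5*5 - (-5/3 + 4745/3) = -25 - 1*1580 = -25 - 1580 = -1605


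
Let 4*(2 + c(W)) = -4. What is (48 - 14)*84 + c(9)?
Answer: 2853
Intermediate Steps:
c(W) = -3 (c(W) = -2 + (1/4)*(-4) = -2 - 1 = -3)
(48 - 14)*84 + c(9) = (48 - 14)*84 - 3 = 34*84 - 3 = 2856 - 3 = 2853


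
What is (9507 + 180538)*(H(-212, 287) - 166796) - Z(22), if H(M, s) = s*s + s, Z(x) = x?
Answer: -15990386322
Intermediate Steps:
H(M, s) = s + s² (H(M, s) = s² + s = s + s²)
(9507 + 180538)*(H(-212, 287) - 166796) - Z(22) = (9507 + 180538)*(287*(1 + 287) - 166796) - 1*22 = 190045*(287*288 - 166796) - 22 = 190045*(82656 - 166796) - 22 = 190045*(-84140) - 22 = -15990386300 - 22 = -15990386322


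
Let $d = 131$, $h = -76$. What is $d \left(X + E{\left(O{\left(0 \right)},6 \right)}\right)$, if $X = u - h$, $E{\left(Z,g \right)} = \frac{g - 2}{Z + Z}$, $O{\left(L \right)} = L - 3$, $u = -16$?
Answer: $\frac{23318}{3} \approx 7772.7$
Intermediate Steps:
$O{\left(L \right)} = -3 + L$
$E{\left(Z,g \right)} = \frac{-2 + g}{2 Z}$
$X = 60$ ($X = -16 - -76 = -16 + 76 = 60$)
$d \left(X + E{\left(O{\left(0 \right)},6 \right)}\right) = 131 \left(60 + \frac{-2 + 6}{2 \left(-3 + 0\right)}\right) = 131 \left(60 + \frac{1}{2} \frac{1}{-3} \cdot 4\right) = 131 \left(60 + \frac{1}{2} \left(- \frac{1}{3}\right) 4\right) = 131 \left(60 - \frac{2}{3}\right) = 131 \cdot \frac{178}{3} = \frac{23318}{3}$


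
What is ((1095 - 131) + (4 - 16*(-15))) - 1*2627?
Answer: -1419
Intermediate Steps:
((1095 - 131) + (4 - 16*(-15))) - 1*2627 = (964 + (4 + 240)) - 2627 = (964 + 244) - 2627 = 1208 - 2627 = -1419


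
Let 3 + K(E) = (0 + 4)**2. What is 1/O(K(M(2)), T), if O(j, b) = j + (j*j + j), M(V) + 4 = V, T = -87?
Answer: 1/195 ≈ 0.0051282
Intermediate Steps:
M(V) = -4 + V
K(E) = 13 (K(E) = -3 + (0 + 4)**2 = -3 + 4**2 = -3 + 16 = 13)
O(j, b) = j**2 + 2*j (O(j, b) = j + (j**2 + j) = j + (j + j**2) = j**2 + 2*j)
1/O(K(M(2)), T) = 1/(13*(2 + 13)) = 1/(13*15) = 1/195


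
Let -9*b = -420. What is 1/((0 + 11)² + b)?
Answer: 3/503 ≈ 0.0059642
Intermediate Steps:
b = 140/3 (b = -⅑*(-420) = 140/3 ≈ 46.667)
1/((0 + 11)² + b) = 1/((0 + 11)² + 140/3) = 1/(11² + 140/3) = 1/(121 + 140/3) = 1/(503/3) = 3/503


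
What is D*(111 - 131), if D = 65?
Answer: -1300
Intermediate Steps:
D*(111 - 131) = 65*(111 - 131) = 65*(-20) = -1300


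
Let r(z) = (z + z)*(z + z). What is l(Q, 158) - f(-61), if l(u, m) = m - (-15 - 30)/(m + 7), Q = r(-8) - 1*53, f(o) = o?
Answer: 2412/11 ≈ 219.27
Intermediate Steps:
r(z) = 4*z² (r(z) = (2*z)*(2*z) = 4*z²)
Q = 203 (Q = 4*(-8)² - 1*53 = 4*64 - 53 = 256 - 53 = 203)
l(u, m) = m + 45/(7 + m) (l(u, m) = m - (-45)/(7 + m) = m + 45/(7 + m))
l(Q, 158) - f(-61) = (45 + 158² + 7*158)/(7 + 158) - 1*(-61) = (45 + 24964 + 1106)/165 + 61 = (1/165)*26115 + 61 = 1741/11 + 61 = 2412/11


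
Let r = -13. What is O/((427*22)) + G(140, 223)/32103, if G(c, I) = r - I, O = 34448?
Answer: 551833580/150787791 ≈ 3.6597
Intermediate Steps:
G(c, I) = -13 - I
O/((427*22)) + G(140, 223)/32103 = 34448/((427*22)) + (-13 - 1*223)/32103 = 34448/9394 + (-13 - 223)*(1/32103) = 34448*(1/9394) - 236*1/32103 = 17224/4697 - 236/32103 = 551833580/150787791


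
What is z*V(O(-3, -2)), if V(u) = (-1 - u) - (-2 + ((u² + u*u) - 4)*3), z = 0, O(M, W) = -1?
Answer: 0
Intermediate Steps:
V(u) = 13 - u - 6*u² (V(u) = (-1 - u) - (-2 + ((u² + u²) - 4)*3) = (-1 - u) - (-2 + (2*u² - 4)*3) = (-1 - u) - (-2 + (-4 + 2*u²)*3) = (-1 - u) - (-2 + (-12 + 6*u²)) = (-1 - u) - (-14 + 6*u²) = (-1 - u) + (14 - 6*u²) = 13 - u - 6*u²)
z*V(O(-3, -2)) = 0*(13 - 1*(-1) - 6*(-1)²) = 0*(13 + 1 - 6*1) = 0*(13 + 1 - 6) = 0*8 = 0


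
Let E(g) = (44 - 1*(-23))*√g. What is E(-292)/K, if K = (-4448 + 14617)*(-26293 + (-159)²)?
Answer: -67*I*√73/5145514 ≈ -0.00011125*I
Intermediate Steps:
E(g) = 67*√g (E(g) = (44 + 23)*√g = 67*√g)
K = -10291028 (K = 10169*(-26293 + 25281) = 10169*(-1012) = -10291028)
E(-292)/K = (67*√(-292))/(-10291028) = (67*(2*I*√73))*(-1/10291028) = (134*I*√73)*(-1/10291028) = -67*I*√73/5145514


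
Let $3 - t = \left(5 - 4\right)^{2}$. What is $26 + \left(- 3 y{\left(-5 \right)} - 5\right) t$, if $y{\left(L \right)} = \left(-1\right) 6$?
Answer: $52$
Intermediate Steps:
$t = 2$ ($t = 3 - \left(5 - 4\right)^{2} = 3 - 1^{2} = 3 - 1 = 2$)
$y{\left(L \right)} = -6$
$26 + \left(- 3 y{\left(-5 \right)} - 5\right) t = 26 + \left(\left(-3\right) \left(-6\right) - 5\right) 2 = 26 + \left(18 - 5\right) 2 = 26 + 13 \cdot 2 = 26 + 26 = 52$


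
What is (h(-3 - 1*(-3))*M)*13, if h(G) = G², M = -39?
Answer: 0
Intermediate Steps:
(h(-3 - 1*(-3))*M)*13 = ((-3 - 1*(-3))²*(-39))*13 = ((-3 + 3)²*(-39))*13 = (0²*(-39))*13 = (0*(-39))*13 = 0*13 = 0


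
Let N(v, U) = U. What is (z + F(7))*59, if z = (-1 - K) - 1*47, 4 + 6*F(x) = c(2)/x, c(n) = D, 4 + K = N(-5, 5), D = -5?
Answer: -41123/14 ≈ -2937.4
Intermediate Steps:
K = 1 (K = -4 + 5 = 1)
c(n) = -5
F(x) = -⅔ - 5/(6*x) (F(x) = -⅔ + (-5/x)/6 = -⅔ - 5/(6*x))
z = -49 (z = (-1 - 1*1) - 1*47 = (-1 - 1) - 47 = -2 - 47 = -49)
(z + F(7))*59 = (-49 + (⅙)*(-5 - 4*7)/7)*59 = (-49 + (⅙)*(⅐)*(-5 - 28))*59 = (-49 + (⅙)*(⅐)*(-33))*59 = (-49 - 11/14)*59 = -697/14*59 = -41123/14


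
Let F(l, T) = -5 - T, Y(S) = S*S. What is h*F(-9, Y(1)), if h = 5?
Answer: -30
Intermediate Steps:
Y(S) = S**2
h*F(-9, Y(1)) = 5*(-5 - 1*1**2) = 5*(-5 - 1*1) = 5*(-5 - 1) = 5*(-6) = -30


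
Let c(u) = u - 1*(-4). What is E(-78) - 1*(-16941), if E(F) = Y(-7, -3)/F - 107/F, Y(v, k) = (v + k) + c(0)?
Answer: 1321511/78 ≈ 16942.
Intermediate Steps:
c(u) = 4 + u (c(u) = u + 4 = 4 + u)
Y(v, k) = 4 + k + v (Y(v, k) = (v + k) + (4 + 0) = (k + v) + 4 = 4 + k + v)
E(F) = -113/F (E(F) = (4 - 3 - 7)/F - 107/F = -6/F - 107/F = -113/F)
E(-78) - 1*(-16941) = -113/(-78) - 1*(-16941) = -113*(-1/78) + 16941 = 113/78 + 16941 = 1321511/78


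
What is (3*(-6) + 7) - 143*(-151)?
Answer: 21582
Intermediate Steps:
(3*(-6) + 7) - 143*(-151) = (-18 + 7) + 21593 = -11 + 21593 = 21582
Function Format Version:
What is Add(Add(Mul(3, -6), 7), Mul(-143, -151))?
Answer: 21582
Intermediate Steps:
Add(Add(Mul(3, -6), 7), Mul(-143, -151)) = Add(Add(-18, 7), 21593) = Add(-11, 21593) = 21582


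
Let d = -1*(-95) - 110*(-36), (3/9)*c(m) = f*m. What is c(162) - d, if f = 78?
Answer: 33853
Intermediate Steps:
c(m) = 234*m (c(m) = 3*(78*m) = 234*m)
d = 4055 (d = 95 + 3960 = 4055)
c(162) - d = 234*162 - 1*4055 = 37908 - 4055 = 33853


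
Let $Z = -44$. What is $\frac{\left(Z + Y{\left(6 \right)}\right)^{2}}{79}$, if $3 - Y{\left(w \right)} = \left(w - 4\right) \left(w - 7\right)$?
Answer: $\frac{1521}{79} \approx 19.253$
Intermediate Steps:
$Y{\left(w \right)} = 3 - \left(-7 + w\right) \left(-4 + w\right)$ ($Y{\left(w \right)} = 3 - \left(w - 4\right) \left(w - 7\right) = 3 - \left(-4 + w\right) \left(-7 + w\right) = 3 - \left(-7 + w\right) \left(-4 + w\right)$)
$\frac{\left(Z + Y{\left(6 \right)}\right)^{2}}{79} = \frac{\left(-44 - -5\right)^{2}}{79} = \left(-44 - -5\right)^{2} \cdot \frac{1}{79} = \left(-44 + 5\right)^{2} \cdot \frac{1}{79} = \left(-39\right)^{2} \cdot \frac{1}{79} = 1521 \cdot \frac{1}{79} = \frac{1521}{79}$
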